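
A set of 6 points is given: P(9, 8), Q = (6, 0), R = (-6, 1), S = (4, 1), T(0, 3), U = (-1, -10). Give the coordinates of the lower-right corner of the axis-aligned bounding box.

x-range [-6, 9], y-range [-10, 8].
The lower-right corner is (9, -10).

(9, -10)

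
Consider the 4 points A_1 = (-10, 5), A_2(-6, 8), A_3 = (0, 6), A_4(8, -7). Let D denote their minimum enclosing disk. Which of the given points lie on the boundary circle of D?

A smallest enclosing disk is always determined by at most three of the input points on its boundary.
The farthest pair is A_1–A_4 with squared distance 468. The circle on this segment as diameter has centre (-1, -1) and r² = 468/4 = 117.
Check A_2: distance² to centre = 106 ≤ 117, so it lies inside.
All remaining points lie in this disk, and no smaller disk contains both endpoints, so this is the minimum enclosing circle.
The points at distance exactly r from the centre are A_1, A_4 — 2 points.

A_1, A_4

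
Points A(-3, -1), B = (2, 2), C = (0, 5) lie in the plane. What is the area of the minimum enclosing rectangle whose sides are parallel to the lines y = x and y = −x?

In coordinates u = x + y, v = x − y the rectangle is axis-aligned; the map (x,y)→(u,v) scales areas by 2.
u-values: -4, 4, 5; range = 5 − (-4) = 9.
v-values: -2, 0, -5; range = 0 − (-5) = 5.
Area = (9 × 5) / 2 = 22.5.

22.5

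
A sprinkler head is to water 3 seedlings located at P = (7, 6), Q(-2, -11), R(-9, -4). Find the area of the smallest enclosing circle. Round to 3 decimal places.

Side lengths²: PQ² = 370, PR² = 356, QR² = 98.
Since PQ² = 370 < 356 + 98 = 454, the triangle is acute, so the smallest enclosing circle is the circumcircle.
Circumcentre = (7/13, -19/13), r² = 16465/169.
Area = π·r² = π·16465/169 ≈ 306.073.

306.073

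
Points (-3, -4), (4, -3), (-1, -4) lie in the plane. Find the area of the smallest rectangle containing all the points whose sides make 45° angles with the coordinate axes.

In coordinates u = x + y, v = x − y the rectangle is axis-aligned; the map (x,y)→(u,v) scales areas by 2.
u-values: -7, 1, -5; range = 1 − (-7) = 8.
v-values: 1, 7, 3; range = 7 − 1 = 6.
Area = (8 × 6) / 2 = 24.

24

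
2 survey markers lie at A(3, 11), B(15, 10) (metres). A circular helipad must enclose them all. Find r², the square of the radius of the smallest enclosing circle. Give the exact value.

The smallest circle enclosing two points has them as diameter endpoints.
Centre = midpoint = (9, 10.5); r² = |AB|²/4 = 145/4 = 36.25.

36.25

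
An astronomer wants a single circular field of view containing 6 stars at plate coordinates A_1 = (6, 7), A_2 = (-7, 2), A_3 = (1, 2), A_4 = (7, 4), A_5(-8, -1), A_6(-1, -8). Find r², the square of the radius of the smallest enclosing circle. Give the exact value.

8905/121

The minimum enclosing circle is determined by three boundary points: A_1, A_5, A_6.
Their circumcentre is (5/11, 5/11) with r² = 8905/121.
The farthest remaining point A_2 is at distance² 7013/121 ≤ 8905/121.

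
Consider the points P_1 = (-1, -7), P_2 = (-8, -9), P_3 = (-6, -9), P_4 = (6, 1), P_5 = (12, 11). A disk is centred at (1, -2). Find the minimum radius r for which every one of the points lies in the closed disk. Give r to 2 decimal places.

The required radius is the distance from (1, -2) to the farthest point.
Squared distances: 29, 130, 98, 34, 290.
Maximum is 290, attained at P_5.
r = √290 ≈ 17.03.

17.03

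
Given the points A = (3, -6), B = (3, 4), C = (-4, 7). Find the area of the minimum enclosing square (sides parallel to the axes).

169

The bounding box has width 7 and height 13.
An axis-aligned square enclosing the set must have side ≥ max(width, height).
So the minimum side is max(7, 13) = 13.
Area = 13² = 169.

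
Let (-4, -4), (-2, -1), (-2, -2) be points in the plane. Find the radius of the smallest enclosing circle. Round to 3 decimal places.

Call the three points A, B, C in the order given.
Side lengths²: AB² = 13, AC² = 8, BC² = 1.
Since AB² = 13 ≥ 8 + 1 = 9, the angle opposite AB is not acute, so the smallest enclosing circle has AB as diameter.
Centre = midpoint of AB = (-3, -2.5), r² = 13/4 = 3.25.
r = √(3.25) ≈ 1.803.

1.803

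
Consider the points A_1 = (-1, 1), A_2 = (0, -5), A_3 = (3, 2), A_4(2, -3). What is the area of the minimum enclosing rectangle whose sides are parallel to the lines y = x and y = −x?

35

In coordinates u = x + y, v = x − y the rectangle is axis-aligned; the map (x,y)→(u,v) scales areas by 2.
u-values: 0, -5, 5, -1; range = 5 − (-5) = 10.
v-values: -2, 5, 1, 5; range = 5 − (-2) = 7.
Area = (10 × 7) / 2 = 35.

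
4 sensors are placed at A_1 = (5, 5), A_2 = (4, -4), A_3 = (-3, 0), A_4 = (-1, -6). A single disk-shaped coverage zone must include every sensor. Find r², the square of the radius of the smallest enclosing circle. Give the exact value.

39.25

A smallest enclosing disk is always determined by at most three of the input points on its boundary.
The farthest pair is A_1–A_4 with squared distance 157. The circle on this segment as diameter has centre (2, -0.5) and r² = 157/4 = 39.25.
Check A_2: distance² to centre = 16.25 ≤ 39.25, so it lies inside.
All remaining points lie in this disk, and no smaller disk contains both endpoints, so this is the minimum enclosing circle.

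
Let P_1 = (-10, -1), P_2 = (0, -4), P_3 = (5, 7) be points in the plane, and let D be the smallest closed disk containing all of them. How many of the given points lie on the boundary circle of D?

Side lengths²: P_1P_2² = 109, P_1P_3² = 289, P_2P_3² = 146.
Since P_1P_3² = 289 ≥ 146 + 109 = 255, the angle opposite P_1P_3 is not acute, so the smallest enclosing circle has P_1P_3 as diameter.
Centre = midpoint of P_1P_3 = (-2.5, 3), r² = 289/4 = 72.25.
The points at distance exactly r from the centre are P_1, P_3 — 2 points.

2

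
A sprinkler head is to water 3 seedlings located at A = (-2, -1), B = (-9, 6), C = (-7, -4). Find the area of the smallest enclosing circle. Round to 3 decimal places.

Side lengths²: AB² = 98, AC² = 34, BC² = 104.
Since BC² = 104 < 98 + 34 = 132, the triangle is acute, so the smallest enclosing circle is the circumcircle.
Circumcentre = (-6.75, 1.25), r² = 27.625.
Area = π·r² = π·27.625 ≈ 86.786.

86.786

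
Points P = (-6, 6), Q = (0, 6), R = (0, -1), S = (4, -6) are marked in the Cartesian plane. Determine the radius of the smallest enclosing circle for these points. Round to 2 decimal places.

By Welzl's lemma the MEC is supported by two points (diametrically opposite) or three points (on a circumcircle).
The farthest pair is P–S with squared distance 244. The circle on this segment as diameter has centre (-1, 0) and r² = 244/4 = 61.
Check Q: distance² to centre = 37 ≤ 61, so it lies inside.
All remaining points lie in this disk, and no smaller disk contains both endpoints, so this is the minimum enclosing circle.
r = √61 ≈ 7.81.

7.81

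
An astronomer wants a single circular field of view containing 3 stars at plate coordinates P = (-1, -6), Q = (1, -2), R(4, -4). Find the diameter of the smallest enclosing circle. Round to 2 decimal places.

5.43

Side lengths²: PQ² = 20, PR² = 29, QR² = 13.
Since PR² = 29 < 20 + 13 = 33, the triangle is acute, so the smallest enclosing circle is the circumcircle.
Circumcentre = (1.375, -4.6875), r² = 7.36328125.
Diameter = 2r = 2√(7.36328125) ≈ 5.43.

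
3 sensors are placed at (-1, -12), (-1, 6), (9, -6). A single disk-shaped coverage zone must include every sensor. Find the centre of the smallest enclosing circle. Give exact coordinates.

(0.4, -3)

Call the three points A, B, C in the order given.
Side lengths²: AB² = 324, AC² = 136, BC² = 244.
Since AB² = 324 < 244 + 136 = 380, the triangle is acute, so the smallest enclosing circle is the circumcircle.
Circumcentre = (0.4, -3), r² = 82.96.
Centre = (0.4, -3).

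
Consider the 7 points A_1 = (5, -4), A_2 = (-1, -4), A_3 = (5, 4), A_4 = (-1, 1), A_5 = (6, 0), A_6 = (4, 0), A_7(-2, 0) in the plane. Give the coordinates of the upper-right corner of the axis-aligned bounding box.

x-range [-2, 6], y-range [-4, 4].
The upper-right corner is (6, 4).

(6, 4)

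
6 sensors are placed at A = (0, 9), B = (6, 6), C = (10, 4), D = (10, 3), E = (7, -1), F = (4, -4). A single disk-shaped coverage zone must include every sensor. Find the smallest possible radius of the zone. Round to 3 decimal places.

6.912

A smallest enclosing disk is always determined by at most three of the input points on its boundary.
The minimum enclosing circle is determined by three boundary points: A, C, F.
Their circumcentre is (35/11, 63/22) with r² = 23125/484.
The farthest remaining point D is at distance² 22509/484 ≤ 23125/484.
r = √(23125/484) ≈ 6.912.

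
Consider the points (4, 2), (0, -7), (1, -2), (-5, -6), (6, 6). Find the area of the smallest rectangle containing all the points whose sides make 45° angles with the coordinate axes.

In coordinates u = x + y, v = x − y the rectangle is axis-aligned; the map (x,y)→(u,v) scales areas by 2.
u-values: 6, -7, -1, -11, 12; range = 12 − (-11) = 23.
v-values: 2, 7, 3, 1, 0; range = 7 − 0 = 7.
Area = (23 × 7) / 2 = 80.5.

80.5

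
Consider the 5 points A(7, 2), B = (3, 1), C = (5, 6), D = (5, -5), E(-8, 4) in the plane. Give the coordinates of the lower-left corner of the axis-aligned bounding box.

(-8, -5)

x-range [-8, 7], y-range [-5, 6].
The lower-left corner is (-8, -5).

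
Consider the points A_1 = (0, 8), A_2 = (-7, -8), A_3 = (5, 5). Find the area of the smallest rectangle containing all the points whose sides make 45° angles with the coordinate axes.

112.5

In coordinates u = x + y, v = x − y the rectangle is axis-aligned; the map (x,y)→(u,v) scales areas by 2.
u-values: 8, -15, 10; range = 10 − (-15) = 25.
v-values: -8, 1, 0; range = 1 − (-8) = 9.
Area = (25 × 9) / 2 = 112.5.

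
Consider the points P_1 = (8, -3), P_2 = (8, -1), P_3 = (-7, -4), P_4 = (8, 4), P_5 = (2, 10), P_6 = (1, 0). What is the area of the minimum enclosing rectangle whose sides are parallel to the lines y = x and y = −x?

In coordinates u = x + y, v = x − y the rectangle is axis-aligned; the map (x,y)→(u,v) scales areas by 2.
u-values: 5, 7, -11, 12, 12, 1; range = 12 − (-11) = 23.
v-values: 11, 9, -3, 4, -8, 1; range = 11 − (-8) = 19.
Area = (23 × 19) / 2 = 218.5.

218.5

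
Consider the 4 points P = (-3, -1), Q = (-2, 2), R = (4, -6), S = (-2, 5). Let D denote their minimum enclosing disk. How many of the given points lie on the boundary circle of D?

The farthest pair is R–S with squared distance 157. The circle on this segment as diameter has centre (1, -0.5) and r² = 157/4 = 39.25.
Check P: distance² to centre = 16.25 ≤ 39.25, so it lies inside.
All remaining points lie in this disk, and no smaller disk contains both endpoints, so this is the minimum enclosing circle.
The points at distance exactly r from the centre are R, S — 2 points.

2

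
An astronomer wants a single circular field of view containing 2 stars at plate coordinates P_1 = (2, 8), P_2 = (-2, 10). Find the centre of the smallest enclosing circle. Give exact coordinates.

The smallest circle enclosing two points has them as diameter endpoints.
Centre = midpoint = (0, 9); r² = |P_1P_2|²/4 = 20/4 = 5.
Centre = (0, 9).

(0, 9)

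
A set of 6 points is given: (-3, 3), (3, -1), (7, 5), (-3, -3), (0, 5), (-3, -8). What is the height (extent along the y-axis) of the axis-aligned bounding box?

max y = 5, min y = -8, so height = 13.

13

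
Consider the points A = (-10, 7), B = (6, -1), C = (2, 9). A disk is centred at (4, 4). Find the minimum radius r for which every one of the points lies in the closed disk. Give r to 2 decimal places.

14.32

The required radius is the distance from (4, 4) to the farthest point.
Squared distances: 205, 29, 29.
Maximum is 205, attained at A.
r = √205 ≈ 14.32.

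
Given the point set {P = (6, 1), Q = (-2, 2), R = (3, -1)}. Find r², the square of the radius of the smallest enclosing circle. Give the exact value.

Side lengths²: PQ² = 65, PR² = 13, QR² = 34.
Since PQ² = 65 ≥ 34 + 13 = 47, the angle opposite PQ is not acute, so the smallest enclosing circle has PQ as diameter.
Centre = midpoint of PQ = (2, 1.5), r² = 65/4 = 16.25.

16.25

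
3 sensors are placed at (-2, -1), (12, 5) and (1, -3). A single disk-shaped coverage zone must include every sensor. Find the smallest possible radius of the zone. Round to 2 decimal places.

Call the three points A, B, C in the order given.
Side lengths²: AB² = 232, AC² = 13, BC² = 185.
Since AB² = 232 ≥ 185 + 13 = 198, the angle opposite AB is not acute, so the smallest enclosing circle has AB as diameter.
Centre = midpoint of AB = (5, 2), r² = 232/4 = 58.
r = √58 ≈ 7.62.

7.62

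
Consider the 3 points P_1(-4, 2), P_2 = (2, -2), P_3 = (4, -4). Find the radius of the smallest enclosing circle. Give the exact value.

5

Side lengths²: P_1P_2² = 52, P_1P_3² = 100, P_2P_3² = 8.
Since P_1P_3² = 100 ≥ 52 + 8 = 60, the angle opposite P_1P_3 is not acute, so the smallest enclosing circle has P_1P_3 as diameter.
Centre = midpoint of P_1P_3 = (0, -1), r² = 100/4 = 25.
r = √25 = 5.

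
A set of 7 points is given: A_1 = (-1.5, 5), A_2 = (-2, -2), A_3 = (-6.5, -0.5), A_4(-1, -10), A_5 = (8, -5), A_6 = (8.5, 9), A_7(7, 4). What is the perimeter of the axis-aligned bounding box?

68

Width = max x − min x = 8.5 − (-6.5) = 15.
Height = max y − min y = 9 − (-10) = 19.
Perimeter = 2(15 + 19) = 68.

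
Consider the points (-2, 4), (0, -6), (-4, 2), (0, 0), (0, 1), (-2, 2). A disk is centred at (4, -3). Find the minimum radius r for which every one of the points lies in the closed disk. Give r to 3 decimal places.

9.434

The required radius is the distance from (4, -3) to the farthest point.
Squared distances: 85, 25, 89, 25, 32, 61.
Maximum is 89, attained at (-4, 2).
r = √89 ≈ 9.434.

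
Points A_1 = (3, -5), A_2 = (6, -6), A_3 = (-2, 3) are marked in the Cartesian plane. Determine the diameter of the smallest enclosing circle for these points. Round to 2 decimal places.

Side lengths²: A_1A_2² = 10, A_1A_3² = 89, A_2A_3² = 145.
Since A_2A_3² = 145 ≥ 89 + 10 = 99, the angle opposite A_2A_3 is not acute, so the smallest enclosing circle has A_2A_3 as diameter.
Centre = midpoint of A_2A_3 = (2, -1.5), r² = 145/4 = 36.25.
Diameter = 2r = 2√(36.25) ≈ 12.04.

12.04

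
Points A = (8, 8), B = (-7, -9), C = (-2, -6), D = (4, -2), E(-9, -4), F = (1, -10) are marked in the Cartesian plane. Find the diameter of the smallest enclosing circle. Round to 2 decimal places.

22.67

By Welzl's lemma the MEC is supported by two points (diametrically opposite) or three points (on a circumcircle).
The farthest pair is A–B with squared distance 514. The circle on this segment as diameter has centre (0.5, -0.5) and r² = 514/4 = 128.5.
Check C: distance² to centre = 36.5 ≤ 128.5, so it lies inside.
All remaining points lie in this disk, and no smaller disk contains both endpoints, so this is the minimum enclosing circle.
Diameter = 2r = 2√(128.5) ≈ 22.67.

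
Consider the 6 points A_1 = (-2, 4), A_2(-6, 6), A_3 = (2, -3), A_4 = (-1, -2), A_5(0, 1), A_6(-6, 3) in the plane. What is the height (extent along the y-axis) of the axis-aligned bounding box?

9

max y = 6, min y = -3, so height = 9.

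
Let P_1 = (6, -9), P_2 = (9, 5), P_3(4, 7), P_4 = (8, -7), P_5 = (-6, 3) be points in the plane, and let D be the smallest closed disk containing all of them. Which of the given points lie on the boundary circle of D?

A smallest enclosing disk is always determined by at most three of the input points on its boundary.
The minimum enclosing circle is determined by three boundary points: P_1, P_2, P_5.
Their circumcentre is (73/34, -29/34) with r² = 46945/578.
The farthest remaining point P_4 is at distance² 41641/578 ≤ 46945/578.
The points at distance exactly r from the centre are P_1, P_2, P_5 — 3 points.

P_1, P_2, P_5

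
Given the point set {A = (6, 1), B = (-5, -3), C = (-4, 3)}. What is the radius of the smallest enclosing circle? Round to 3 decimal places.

5.855

Side lengths²: AB² = 137, AC² = 104, BC² = 37.
Since AB² = 137 < 104 + 37 = 141, the triangle is acute, so the smallest enclosing circle is the circumcircle.
Circumcentre = (27/62, -51/62), r² = 65897/1922.
r = √(65897/1922) ≈ 5.855.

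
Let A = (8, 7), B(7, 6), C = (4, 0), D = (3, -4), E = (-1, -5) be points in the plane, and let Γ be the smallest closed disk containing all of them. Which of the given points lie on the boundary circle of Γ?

A, E

The farthest pair is A–E with squared distance 225. The circle on this segment as diameter has centre (3.5, 1) and r² = 225/4 = 56.25.
Check B: distance² to centre = 37.25 ≤ 56.25, so it lies inside.
All remaining points lie in this disk, and no smaller disk contains both endpoints, so this is the minimum enclosing circle.
The points at distance exactly r from the centre are A, E — 2 points.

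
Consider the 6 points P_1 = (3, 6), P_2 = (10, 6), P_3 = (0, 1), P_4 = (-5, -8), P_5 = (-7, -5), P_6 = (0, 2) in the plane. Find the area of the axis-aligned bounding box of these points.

238

x ranges over [-7, 10], width 17.
y ranges over [-8, 6], height 14.
Area = 17 × 14 = 238.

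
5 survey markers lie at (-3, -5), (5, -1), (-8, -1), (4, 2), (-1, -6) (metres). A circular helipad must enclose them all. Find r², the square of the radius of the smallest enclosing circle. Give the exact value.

42.25

The minimum enclosing circle of a finite set is fixed by two of the points (as a diameter) or three (as a circumcircle).
The farthest pair is (5, -1)–(-8, -1) with squared distance 169. The circle on this segment as diameter has centre (-1.5, -1) and r² = 169/4 = 42.25.
Check (-3, -5): distance² to centre = 18.25 ≤ 42.25, so it lies inside.
All remaining points lie in this disk, and no smaller disk contains both endpoints, so this is the minimum enclosing circle.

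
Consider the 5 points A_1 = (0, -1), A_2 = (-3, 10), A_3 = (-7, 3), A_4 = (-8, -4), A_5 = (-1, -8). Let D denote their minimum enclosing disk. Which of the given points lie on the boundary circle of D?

A_2, A_5

The farthest pair is A_2–A_5 with squared distance 328. The circle on this segment as diameter has centre (-2, 1) and r² = 328/4 = 82.
Check A_1: distance² to centre = 8 ≤ 82, so it lies inside.
All remaining points lie in this disk, and no smaller disk contains both endpoints, so this is the minimum enclosing circle.
The points at distance exactly r from the centre are A_2, A_5 — 2 points.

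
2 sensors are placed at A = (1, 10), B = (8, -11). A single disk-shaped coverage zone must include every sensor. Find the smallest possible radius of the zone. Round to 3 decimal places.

11.068

The smallest circle enclosing two points has them as diameter endpoints.
Centre = midpoint = (4.5, -0.5); r² = |AB|²/4 = 490/4 = 122.5.
r = √(122.5) ≈ 11.068.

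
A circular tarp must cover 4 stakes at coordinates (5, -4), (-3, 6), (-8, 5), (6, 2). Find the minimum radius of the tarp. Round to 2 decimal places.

A smallest enclosing disk is always determined by at most three of the input points on its boundary.
The farthest pair is (5, -4)–(-8, 5) with squared distance 250. The circle on this segment as diameter has centre (-1.5, 0.5) and r² = 250/4 = 62.5.
Check (-3, 6): distance² to centre = 32.5 ≤ 62.5, so it lies inside.
All remaining points lie in this disk, and no smaller disk contains both endpoints, so this is the minimum enclosing circle.
r = √(62.5) ≈ 7.91.

7.91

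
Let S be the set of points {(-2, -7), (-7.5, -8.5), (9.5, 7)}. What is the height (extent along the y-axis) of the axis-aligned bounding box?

max y = 7, min y = -8.5, so height = 15.5.

15.5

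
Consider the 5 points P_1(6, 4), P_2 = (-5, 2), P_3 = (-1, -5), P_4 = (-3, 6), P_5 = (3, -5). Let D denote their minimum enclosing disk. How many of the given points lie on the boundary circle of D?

By Welzl's lemma the MEC is supported by two points (diametrically opposite) or three points (on a circumcircle).
The minimum enclosing circle is determined by three boundary points: P_1, P_4, P_5.
Their circumcentre is (33/58, 47/58) with r² = 66725/1682.
The farthest remaining point P_3 is at distance² 60925/1682 ≤ 66725/1682.
The points at distance exactly r from the centre are P_1, P_4, P_5 — 3 points.

3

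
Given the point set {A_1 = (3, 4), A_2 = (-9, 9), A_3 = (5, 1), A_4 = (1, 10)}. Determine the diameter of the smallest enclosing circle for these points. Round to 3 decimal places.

16.125

By Welzl's lemma the MEC is supported by two points (diametrically opposite) or three points (on a circumcircle).
The farthest pair is A_2–A_3 with squared distance 260. The circle on this segment as diameter has centre (-2, 5) and r² = 260/4 = 65.
Check A_1: distance² to centre = 26 ≤ 65, so it lies inside.
All remaining points lie in this disk, and no smaller disk contains both endpoints, so this is the minimum enclosing circle.
Diameter = 2r = 2√65 ≈ 16.125.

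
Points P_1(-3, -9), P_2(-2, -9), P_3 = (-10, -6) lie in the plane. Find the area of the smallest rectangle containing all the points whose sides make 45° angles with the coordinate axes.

In coordinates u = x + y, v = x − y the rectangle is axis-aligned; the map (x,y)→(u,v) scales areas by 2.
u-values: -12, -11, -16; range = -11 − (-16) = 5.
v-values: 6, 7, -4; range = 7 − (-4) = 11.
Area = (5 × 11) / 2 = 27.5.

27.5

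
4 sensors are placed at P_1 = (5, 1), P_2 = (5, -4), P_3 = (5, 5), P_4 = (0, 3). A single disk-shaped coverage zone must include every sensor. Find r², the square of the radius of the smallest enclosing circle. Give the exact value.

A smallest enclosing disk is always determined by at most three of the input points on its boundary.
The minimum enclosing circle is determined by three boundary points: P_2, P_3, P_4.
Their circumcentre is (3.9, 0.5) with r² = 21.46.
The farthest remaining point P_1 is at distance² 1.46 ≤ 21.46.

21.46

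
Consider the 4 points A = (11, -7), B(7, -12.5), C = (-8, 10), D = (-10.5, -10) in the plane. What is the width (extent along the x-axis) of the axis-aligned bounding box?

max x = 11, min x = -10.5, so width = 21.5.

21.5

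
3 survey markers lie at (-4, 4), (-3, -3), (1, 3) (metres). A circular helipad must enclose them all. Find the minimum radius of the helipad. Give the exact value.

65/17

Call the three points A, B, C in the order given.
Side lengths²: AB² = 50, AC² = 26, BC² = 52.
Since BC² = 52 < 50 + 26 = 76, the triangle is acute, so the smallest enclosing circle is the circumcircle.
Circumcentre = (-35/17, 12/17), r² = 4225/289.
r = √(4225/289) = 65/17.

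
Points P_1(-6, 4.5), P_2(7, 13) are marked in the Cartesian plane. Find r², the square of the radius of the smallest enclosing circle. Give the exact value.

60.3125

The smallest circle enclosing two points has them as diameter endpoints.
Centre = midpoint = (0.5, 8.75); r² = |P_1P_2|²/4 = 241.25/4 = 60.3125.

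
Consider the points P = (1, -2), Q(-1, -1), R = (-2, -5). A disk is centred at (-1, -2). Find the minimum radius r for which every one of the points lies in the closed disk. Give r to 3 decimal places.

3.162

The required radius is the distance from (-1, -2) to the farthest point.
Squared distances: 4, 1, 10.
Maximum is 10, attained at R.
r = √10 ≈ 3.162.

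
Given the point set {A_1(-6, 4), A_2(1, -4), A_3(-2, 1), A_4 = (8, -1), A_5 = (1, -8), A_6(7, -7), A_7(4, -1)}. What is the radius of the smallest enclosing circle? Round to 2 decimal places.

8.51

The minimum enclosing circle of a finite set is fixed by two of the points (as a diameter) or three (as a circumcircle).
The farthest pair is A_1–A_6 with squared distance 290. The circle on this segment as diameter has centre (0.5, -1.5) and r² = 290/4 = 72.5.
Check A_2: distance² to centre = 6.5 ≤ 72.5, so it lies inside.
All remaining points lie in this disk, and no smaller disk contains both endpoints, so this is the minimum enclosing circle.
r = √(72.5) ≈ 8.51.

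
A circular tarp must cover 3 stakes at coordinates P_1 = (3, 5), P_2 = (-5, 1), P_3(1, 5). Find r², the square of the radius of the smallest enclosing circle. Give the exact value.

20

Side lengths²: P_1P_2² = 80, P_1P_3² = 4, P_2P_3² = 52.
Since P_1P_2² = 80 ≥ 52 + 4 = 56, the angle opposite P_1P_2 is not acute, so the smallest enclosing circle has P_1P_2 as diameter.
Centre = midpoint of P_1P_2 = (-1, 3), r² = 80/4 = 20.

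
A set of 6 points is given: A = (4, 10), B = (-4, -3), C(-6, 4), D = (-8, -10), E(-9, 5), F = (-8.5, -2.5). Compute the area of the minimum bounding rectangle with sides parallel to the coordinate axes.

x ranges over [-9, 4], width 13.
y ranges over [-10, 10], height 20.
Area = 13 × 20 = 260.

260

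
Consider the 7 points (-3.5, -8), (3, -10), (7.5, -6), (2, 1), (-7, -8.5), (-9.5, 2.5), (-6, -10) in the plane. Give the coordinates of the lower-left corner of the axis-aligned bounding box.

(-9.5, -10)

x-range [-9.5, 7.5], y-range [-10, 2.5].
The lower-left corner is (-9.5, -10).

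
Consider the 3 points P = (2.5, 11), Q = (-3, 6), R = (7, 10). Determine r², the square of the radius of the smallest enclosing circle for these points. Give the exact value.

29

Side lengths²: PQ² = 55.25, PR² = 21.25, QR² = 116.
Since QR² = 116 ≥ 55.25 + 21.25 = 76.5, the angle opposite QR is not acute, so the smallest enclosing circle has QR as diameter.
Centre = midpoint of QR = (2, 8), r² = 116/4 = 29.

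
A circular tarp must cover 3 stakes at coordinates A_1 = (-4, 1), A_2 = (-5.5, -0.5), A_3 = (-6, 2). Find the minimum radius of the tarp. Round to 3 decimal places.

1.344

Side lengths²: A_1A_2² = 4.5, A_1A_3² = 5, A_2A_3² = 6.5.
Since A_2A_3² = 6.5 < 5 + 4.5 = 9.5, the triangle is acute, so the smallest enclosing circle is the circumcircle.
Circumcentre = (-16/3, 5/6), r² = 65/36.
r = √(65/36) ≈ 1.344.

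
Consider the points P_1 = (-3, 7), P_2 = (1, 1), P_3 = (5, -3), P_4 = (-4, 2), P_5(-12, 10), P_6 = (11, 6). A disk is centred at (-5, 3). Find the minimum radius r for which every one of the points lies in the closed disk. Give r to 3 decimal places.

16.279

The required radius is the distance from (-5, 3) to the farthest point.
Squared distances: 20, 40, 136, 2, 98, 265.
Maximum is 265, attained at P_6.
r = √265 ≈ 16.279.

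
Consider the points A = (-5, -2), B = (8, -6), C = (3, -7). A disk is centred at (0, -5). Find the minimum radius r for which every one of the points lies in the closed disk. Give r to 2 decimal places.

The required radius is the distance from (0, -5) to the farthest point.
Squared distances: 34, 65, 13.
Maximum is 65, attained at B.
r = √65 ≈ 8.06.

8.06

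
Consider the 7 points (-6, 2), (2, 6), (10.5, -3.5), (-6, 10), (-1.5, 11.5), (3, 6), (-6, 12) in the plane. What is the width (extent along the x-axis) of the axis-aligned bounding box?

16.5

max x = 10.5, min x = -6, so width = 16.5.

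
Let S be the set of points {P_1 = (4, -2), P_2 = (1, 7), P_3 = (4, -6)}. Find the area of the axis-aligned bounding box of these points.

39

x ranges over [1, 4], width 3.
y ranges over [-6, 7], height 13.
Area = 3 × 13 = 39.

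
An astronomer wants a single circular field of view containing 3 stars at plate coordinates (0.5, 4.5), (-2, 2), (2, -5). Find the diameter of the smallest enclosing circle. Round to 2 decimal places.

Call the three points A, B, C in the order given.
Side lengths²: AB² = 12.5, AC² = 92.5, BC² = 65.
Since AC² = 92.5 ≥ 65 + 12.5 = 77.5, the angle opposite AC is not acute, so the smallest enclosing circle has AC as diameter.
Centre = midpoint of AC = (1.25, -0.25), r² = 92.5/4 = 23.125.
Diameter = 2r = 2√(23.125) ≈ 9.62.

9.62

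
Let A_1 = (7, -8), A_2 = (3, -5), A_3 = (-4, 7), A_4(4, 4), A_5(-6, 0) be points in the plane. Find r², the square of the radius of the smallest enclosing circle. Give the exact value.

A smallest enclosing disk is always determined by at most three of the input points on its boundary.
The farthest pair is A_1–A_3 with squared distance 346. The circle on this segment as diameter has centre (1.5, -0.5) and r² = 346/4 = 86.5.
Check A_2: distance² to centre = 22.5 ≤ 86.5, so it lies inside.
All remaining points lie in this disk, and no smaller disk contains both endpoints, so this is the minimum enclosing circle.

86.5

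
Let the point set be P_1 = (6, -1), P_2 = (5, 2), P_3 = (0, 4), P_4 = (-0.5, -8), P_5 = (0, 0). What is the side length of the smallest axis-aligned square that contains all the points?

12

The bounding box has width 6.5 and height 12.
An axis-aligned square enclosing the set must have side ≥ max(width, height).
So the minimum side is max(6.5, 12) = 12.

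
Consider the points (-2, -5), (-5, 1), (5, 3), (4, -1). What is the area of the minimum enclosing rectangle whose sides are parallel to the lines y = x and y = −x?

82.5

In coordinates u = x + y, v = x − y the rectangle is axis-aligned; the map (x,y)→(u,v) scales areas by 2.
u-values: -7, -4, 8, 3; range = 8 − (-7) = 15.
v-values: 3, -6, 2, 5; range = 5 − (-6) = 11.
Area = (15 × 11) / 2 = 82.5.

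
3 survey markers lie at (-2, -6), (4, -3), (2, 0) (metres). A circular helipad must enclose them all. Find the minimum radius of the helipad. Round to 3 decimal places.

3.634

Call the three points A, B, C in the order given.
Side lengths²: AB² = 45, AC² = 52, BC² = 13.
Since AC² = 52 < 45 + 13 = 58, the triangle is acute, so the smallest enclosing circle is the circumcircle.
Circumcentre = (0.375, -3.25), r² = 13.203125.
r = √(13.203125) ≈ 3.634.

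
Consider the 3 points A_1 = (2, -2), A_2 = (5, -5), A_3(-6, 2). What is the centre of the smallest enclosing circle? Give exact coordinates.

Side lengths²: A_1A_2² = 18, A_1A_3² = 80, A_2A_3² = 170.
Since A_2A_3² = 170 ≥ 80 + 18 = 98, the angle opposite A_2A_3 is not acute, so the smallest enclosing circle has A_2A_3 as diameter.
Centre = midpoint of A_2A_3 = (-0.5, -1.5), r² = 170/4 = 42.5.
Centre = (-0.5, -1.5).

(-0.5, -1.5)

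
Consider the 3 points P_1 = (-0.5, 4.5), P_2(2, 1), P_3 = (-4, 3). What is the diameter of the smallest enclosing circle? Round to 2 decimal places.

Side lengths²: P_1P_2² = 18.5, P_1P_3² = 14.5, P_2P_3² = 40.
Since P_2P_3² = 40 ≥ 18.5 + 14.5 = 33, the angle opposite P_2P_3 is not acute, so the smallest enclosing circle has P_2P_3 as diameter.
Centre = midpoint of P_2P_3 = (-1, 2), r² = 40/4 = 10.
Diameter = 2r = 2√10 ≈ 6.32.

6.32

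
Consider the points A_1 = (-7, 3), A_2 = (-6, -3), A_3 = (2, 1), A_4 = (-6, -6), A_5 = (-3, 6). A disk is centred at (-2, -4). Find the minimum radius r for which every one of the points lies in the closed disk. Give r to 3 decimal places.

The required radius is the distance from (-2, -4) to the farthest point.
Squared distances: 74, 17, 41, 20, 101.
Maximum is 101, attained at A_5.
r = √101 ≈ 10.050.

10.050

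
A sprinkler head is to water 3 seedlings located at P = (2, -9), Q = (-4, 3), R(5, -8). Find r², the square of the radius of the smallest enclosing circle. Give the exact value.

50.5

Side lengths²: PQ² = 180, PR² = 10, QR² = 202.
Since QR² = 202 ≥ 180 + 10 = 190, the angle opposite QR is not acute, so the smallest enclosing circle has QR as diameter.
Centre = midpoint of QR = (0.5, -2.5), r² = 202/4 = 50.5.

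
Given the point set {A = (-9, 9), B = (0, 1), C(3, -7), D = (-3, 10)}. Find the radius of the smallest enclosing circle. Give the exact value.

The minimum enclosing circle of a finite set is fixed by two of the points (as a diameter) or three (as a circumcircle).
The farthest pair is A–C with squared distance 400. The circle on this segment as diameter has centre (-3, 1) and r² = 400/4 = 100.
Check B: distance² to centre = 9 ≤ 100, so it lies inside.
All remaining points lie in this disk, and no smaller disk contains both endpoints, so this is the minimum enclosing circle.
r = √100 = 10.

10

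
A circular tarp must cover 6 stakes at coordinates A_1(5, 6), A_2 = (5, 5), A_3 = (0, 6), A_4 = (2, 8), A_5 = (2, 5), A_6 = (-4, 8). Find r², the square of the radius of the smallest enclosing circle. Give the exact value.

A smallest enclosing disk is always determined by at most three of the input points on its boundary.
The farthest pair is A_2–A_6 with squared distance 90. The circle on this segment as diameter has centre (0.5, 6.5) and r² = 90/4 = 22.5.
Check A_1: distance² to centre = 20.5 ≤ 22.5, so it lies inside.
All remaining points lie in this disk, and no smaller disk contains both endpoints, so this is the minimum enclosing circle.

22.5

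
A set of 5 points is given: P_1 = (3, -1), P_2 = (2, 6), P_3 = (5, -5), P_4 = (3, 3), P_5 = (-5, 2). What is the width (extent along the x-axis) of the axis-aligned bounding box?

max x = 5, min x = -5, so width = 10.

10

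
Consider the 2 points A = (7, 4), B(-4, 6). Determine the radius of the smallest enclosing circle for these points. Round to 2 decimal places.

5.59

The smallest circle enclosing two points has them as diameter endpoints.
Centre = midpoint = (1.5, 5); r² = |AB|²/4 = 125/4 = 31.25.
r = √(31.25) ≈ 5.59.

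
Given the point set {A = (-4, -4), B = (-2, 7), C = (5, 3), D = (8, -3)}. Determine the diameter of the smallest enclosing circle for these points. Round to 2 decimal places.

A smallest enclosing disk is always determined by at most three of the input points on its boundary.
The minimum enclosing circle is determined by three boundary points: A, B, D.
Their circumcentre is (43/26, 17/26) with r² = 18125/338.
The farthest remaining point C is at distance² 5645/338 ≤ 18125/338.
Diameter = 2r = 2√(18125/338) ≈ 14.65.

14.65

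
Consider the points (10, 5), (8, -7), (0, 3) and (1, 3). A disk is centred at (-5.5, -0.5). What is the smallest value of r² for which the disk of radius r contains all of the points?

270.5

The required radius is the distance from (-5.5, -0.5) to the farthest point.
Squared distances: 270.5, 224.5, 42.5, 54.5.
Maximum is 270.5, attained at (10, 5).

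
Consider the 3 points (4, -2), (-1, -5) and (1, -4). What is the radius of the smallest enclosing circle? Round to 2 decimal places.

Call the three points A, B, C in the order given.
Side lengths²: AB² = 34, AC² = 13, BC² = 5.
Since AB² = 34 ≥ 13 + 5 = 18, the angle opposite AB is not acute, so the smallest enclosing circle has AB as diameter.
Centre = midpoint of AB = (1.5, -3.5), r² = 34/4 = 8.5.
r = √(8.5) ≈ 2.92.

2.92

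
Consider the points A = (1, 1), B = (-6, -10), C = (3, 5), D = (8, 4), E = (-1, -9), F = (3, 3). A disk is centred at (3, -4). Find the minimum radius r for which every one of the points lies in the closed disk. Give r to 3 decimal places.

The required radius is the distance from (3, -4) to the farthest point.
Squared distances: 29, 117, 81, 89, 41, 49.
Maximum is 117, attained at B.
r = √117 ≈ 10.817.

10.817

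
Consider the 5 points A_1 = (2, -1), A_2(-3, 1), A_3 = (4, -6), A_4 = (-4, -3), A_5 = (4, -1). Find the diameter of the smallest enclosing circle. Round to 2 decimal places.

The farthest pair is A_2–A_3 with squared distance 98. The circle on this segment as diameter has centre (0.5, -2.5) and r² = 98/4 = 24.5.
Check A_1: distance² to centre = 4.5 ≤ 24.5, so it lies inside.
All remaining points lie in this disk, and no smaller disk contains both endpoints, so this is the minimum enclosing circle.
Diameter = 2r = 2√(24.5) ≈ 9.90.

9.90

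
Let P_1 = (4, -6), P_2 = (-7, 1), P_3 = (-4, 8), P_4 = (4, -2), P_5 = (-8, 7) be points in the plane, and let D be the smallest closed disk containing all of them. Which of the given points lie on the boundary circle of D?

P_1, P_5

The farthest pair is P_1–P_5 with squared distance 313. The circle on this segment as diameter has centre (-2, 0.5) and r² = 313/4 = 78.25.
Check P_2: distance² to centre = 25.25 ≤ 78.25, so it lies inside.
All remaining points lie in this disk, and no smaller disk contains both endpoints, so this is the minimum enclosing circle.
The points at distance exactly r from the centre are P_1, P_5 — 2 points.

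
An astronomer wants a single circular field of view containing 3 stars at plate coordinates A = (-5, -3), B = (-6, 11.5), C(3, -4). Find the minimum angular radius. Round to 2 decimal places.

Side lengths²: AB² = 211.25, AC² = 65, BC² = 321.25.
Since BC² = 321.25 ≥ 211.25 + 65 = 276.25, the angle opposite BC is not acute, so the smallest enclosing circle has BC as diameter.
Centre = midpoint of BC = (-1.5, 3.75), r² = 321.25/4 = 80.3125.
r = √(80.3125) ≈ 8.96.

8.96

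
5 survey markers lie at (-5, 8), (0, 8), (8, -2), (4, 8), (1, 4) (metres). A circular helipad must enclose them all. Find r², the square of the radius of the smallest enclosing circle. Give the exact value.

By Welzl's lemma the MEC is supported by two points (diametrically opposite) or three points (on a circumcircle).
The farthest pair is (-5, 8)–(8, -2) with squared distance 269. The circle on this segment as diameter has centre (1.5, 3) and r² = 269/4 = 67.25.
Check (0, 8): distance² to centre = 27.25 ≤ 67.25, so it lies inside.
All remaining points lie in this disk, and no smaller disk contains both endpoints, so this is the minimum enclosing circle.

67.25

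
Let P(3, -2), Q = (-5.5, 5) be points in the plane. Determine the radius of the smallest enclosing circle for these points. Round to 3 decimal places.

The smallest circle enclosing two points has them as diameter endpoints.
Centre = midpoint = (-1.25, 1.5); r² = |PQ|²/4 = 121.25/4 = 30.3125.
r = √(30.3125) ≈ 5.506.

5.506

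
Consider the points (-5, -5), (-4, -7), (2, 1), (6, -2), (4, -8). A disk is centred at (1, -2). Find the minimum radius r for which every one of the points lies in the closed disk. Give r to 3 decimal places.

The required radius is the distance from (1, -2) to the farthest point.
Squared distances: 45, 50, 10, 25, 45.
Maximum is 50, attained at (-4, -7).
r = √50 ≈ 7.071.

7.071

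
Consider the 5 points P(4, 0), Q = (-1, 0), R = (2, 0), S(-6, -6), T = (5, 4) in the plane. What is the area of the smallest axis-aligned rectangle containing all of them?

110

x ranges over [-6, 5], width 11.
y ranges over [-6, 4], height 10.
Area = 11 × 10 = 110.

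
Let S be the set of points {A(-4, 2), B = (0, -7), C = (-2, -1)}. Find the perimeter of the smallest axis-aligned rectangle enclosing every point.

26

Width = max x − min x = 0 − (-4) = 4.
Height = max y − min y = 2 − (-7) = 9.
Perimeter = 2(4 + 9) = 26.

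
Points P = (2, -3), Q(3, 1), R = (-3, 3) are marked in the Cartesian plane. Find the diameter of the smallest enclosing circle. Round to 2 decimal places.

7.81

Side lengths²: PQ² = 17, PR² = 61, QR² = 40.
Since PR² = 61 ≥ 40 + 17 = 57, the angle opposite PR is not acute, so the smallest enclosing circle has PR as diameter.
Centre = midpoint of PR = (-0.5, 0), r² = 61/4 = 15.25.
Diameter = 2r = 2√(15.25) ≈ 7.81.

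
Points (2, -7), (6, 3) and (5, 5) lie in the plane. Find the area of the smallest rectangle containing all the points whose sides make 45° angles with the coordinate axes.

67.5

In coordinates u = x + y, v = x − y the rectangle is axis-aligned; the map (x,y)→(u,v) scales areas by 2.
u-values: -5, 9, 10; range = 10 − (-5) = 15.
v-values: 9, 3, 0; range = 9 − 0 = 9.
Area = (15 × 9) / 2 = 67.5.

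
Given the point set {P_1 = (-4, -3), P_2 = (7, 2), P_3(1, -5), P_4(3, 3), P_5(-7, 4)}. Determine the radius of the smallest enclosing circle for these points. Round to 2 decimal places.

A smallest enclosing disk is always determined by at most three of the input points on its boundary.
The minimum enclosing circle is determined by three boundary points: P_2, P_3, P_5.
Their circumcentre is (-3/22, 45/22) with r² = 12325/242.
The farthest remaining point P_1 is at distance² 9773/242 ≤ 12325/242.
r = √(12325/242) ≈ 7.14.

7.14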